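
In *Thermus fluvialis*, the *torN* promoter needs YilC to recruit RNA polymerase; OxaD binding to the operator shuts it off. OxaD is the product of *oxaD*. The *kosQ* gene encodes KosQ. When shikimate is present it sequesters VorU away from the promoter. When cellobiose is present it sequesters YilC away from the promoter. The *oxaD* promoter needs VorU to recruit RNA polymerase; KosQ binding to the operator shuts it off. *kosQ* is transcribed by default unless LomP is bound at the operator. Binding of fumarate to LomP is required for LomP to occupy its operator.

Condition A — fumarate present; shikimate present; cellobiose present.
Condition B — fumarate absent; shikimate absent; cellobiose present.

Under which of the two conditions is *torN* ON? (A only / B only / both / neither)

Condition A:
Fumarate is present, so LomP is active.
With repressor LomP bound, *kosQ* is not transcribed.
So KosQ is not produced.
Shikimate is present, so VorU is inactive.
Required activator VorU is absent, so *oxaD* is not transcribed.
So OxaD is not produced.
Cellobiose is present, so YilC is inactive.
Required activator YilC is absent, so *torN* is not transcribed.
→ *torN* is OFF in A.
Condition B:
Fumarate is absent, so LomP is inactive.
With no repressor bound, *kosQ* is transcribed.
So KosQ is produced and active.
Shikimate is absent, so VorU is active.
With repressor KosQ bound, *oxaD* is not transcribed.
So OxaD is not produced.
Cellobiose is present, so YilC is inactive.
Required activator YilC is absent, so *torN* is not transcribed.
→ *torN* is OFF in B.

neither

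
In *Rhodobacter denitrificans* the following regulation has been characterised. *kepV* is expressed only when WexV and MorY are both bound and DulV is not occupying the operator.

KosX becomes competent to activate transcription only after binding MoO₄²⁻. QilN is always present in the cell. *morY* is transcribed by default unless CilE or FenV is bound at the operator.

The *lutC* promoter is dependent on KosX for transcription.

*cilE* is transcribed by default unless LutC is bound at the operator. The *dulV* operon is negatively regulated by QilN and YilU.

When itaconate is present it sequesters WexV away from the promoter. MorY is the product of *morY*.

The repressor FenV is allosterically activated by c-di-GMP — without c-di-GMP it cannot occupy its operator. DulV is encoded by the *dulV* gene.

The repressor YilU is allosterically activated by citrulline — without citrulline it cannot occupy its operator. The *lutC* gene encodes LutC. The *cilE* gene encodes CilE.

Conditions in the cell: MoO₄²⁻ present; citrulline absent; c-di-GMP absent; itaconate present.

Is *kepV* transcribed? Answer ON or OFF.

OFF

Itaconate is present, so WexV is inactive.
MoO₄²⁻ is present, so KosX is active.
No repressor is bound and KosX is active, so *lutC* is transcribed.
So LutC is produced and active.
With repressor LutC bound, *cilE* is not transcribed.
So CilE is not produced.
c-di-GMP is absent, so FenV is inactive.
With no repressor bound, *morY* is transcribed.
So MorY is produced and active.
QilN is produced constitutively and is active.
Citrulline is absent, so YilU is inactive.
With repressor QilN bound, *dulV* is not transcribed.
So DulV is not produced.
Required activator WexV is absent, so *kepV* is not transcribed.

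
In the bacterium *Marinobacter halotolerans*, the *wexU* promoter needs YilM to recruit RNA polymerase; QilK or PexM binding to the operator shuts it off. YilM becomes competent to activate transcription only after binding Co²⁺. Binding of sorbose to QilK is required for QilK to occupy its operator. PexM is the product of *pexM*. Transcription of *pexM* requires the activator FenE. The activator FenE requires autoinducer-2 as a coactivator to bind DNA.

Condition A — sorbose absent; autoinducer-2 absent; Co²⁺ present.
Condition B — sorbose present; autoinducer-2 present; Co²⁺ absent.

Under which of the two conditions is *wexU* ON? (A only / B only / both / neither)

A only

Condition A:
Sorbose is absent, so QilK is inactive.
Autoinducer-2 is absent, so FenE is inactive.
Required activator FenE is absent, so *pexM* is not transcribed.
So PexM is not produced.
Co²⁺ is present, so YilM is active.
No repressor is bound and YilM is active, so *wexU* is transcribed.
→ *wexU* is ON in A.
Condition B:
Sorbose is present, so QilK is active.
Autoinducer-2 is present, so FenE is active.
No repressor is bound and FenE is active, so *pexM* is transcribed.
So PexM is produced and active.
Co²⁺ is absent, so YilM is inactive.
With repressor QilK bound, *wexU* is not transcribed.
→ *wexU* is OFF in B.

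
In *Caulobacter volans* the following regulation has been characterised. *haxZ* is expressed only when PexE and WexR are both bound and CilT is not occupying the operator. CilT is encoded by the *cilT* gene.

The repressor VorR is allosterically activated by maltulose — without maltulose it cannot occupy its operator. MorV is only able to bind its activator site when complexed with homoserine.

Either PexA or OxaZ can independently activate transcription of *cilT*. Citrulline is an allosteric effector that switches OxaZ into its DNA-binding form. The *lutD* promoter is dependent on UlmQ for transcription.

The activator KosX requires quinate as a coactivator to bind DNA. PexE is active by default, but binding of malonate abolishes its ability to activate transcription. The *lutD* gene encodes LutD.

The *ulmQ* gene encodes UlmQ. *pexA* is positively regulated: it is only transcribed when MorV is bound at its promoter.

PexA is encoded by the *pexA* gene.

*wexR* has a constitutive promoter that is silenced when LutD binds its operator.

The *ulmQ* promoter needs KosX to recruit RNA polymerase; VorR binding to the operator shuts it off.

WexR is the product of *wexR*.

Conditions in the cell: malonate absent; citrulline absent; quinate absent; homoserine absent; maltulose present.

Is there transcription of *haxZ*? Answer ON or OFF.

ON

Malonate is absent, so PexE is active.
Homoserine is absent, so MorV is inactive.
Required activator MorV is absent, so *pexA* is not transcribed.
So PexA is not produced.
Citrulline is absent, so OxaZ is inactive.
No activator is available at the *cilT* promoter, so *cilT* is not transcribed.
So CilT is not produced.
Maltulose is present, so VorR is active.
Quinate is absent, so KosX is inactive.
With repressor VorR bound, *ulmQ* is not transcribed.
So UlmQ is not produced.
Required activator UlmQ is absent, so *lutD* is not transcribed.
So LutD is not produced.
With no repressor bound, *wexR* is transcribed.
So WexR is produced and active.
No repressor is bound and PexE and WexR are active, so *haxZ* is transcribed.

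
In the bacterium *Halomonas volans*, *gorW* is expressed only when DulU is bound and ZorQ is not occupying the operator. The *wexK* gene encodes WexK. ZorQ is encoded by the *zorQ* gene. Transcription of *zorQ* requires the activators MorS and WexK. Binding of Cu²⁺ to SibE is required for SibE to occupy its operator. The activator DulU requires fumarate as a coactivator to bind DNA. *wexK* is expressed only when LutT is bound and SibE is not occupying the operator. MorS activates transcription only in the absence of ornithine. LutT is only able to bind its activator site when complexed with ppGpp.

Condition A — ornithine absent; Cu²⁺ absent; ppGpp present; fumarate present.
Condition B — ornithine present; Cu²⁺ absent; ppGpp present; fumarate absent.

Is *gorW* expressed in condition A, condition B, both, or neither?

neither

Condition A:
Ornithine is absent, so MorS is active.
Cu²⁺ is absent, so SibE is inactive.
ppGpp is present, so LutT is active.
No repressor is bound and LutT is active, so *wexK* is transcribed.
So WexK is produced and active.
No repressor is bound and MorS and WexK are active, so *zorQ* is transcribed.
So ZorQ is produced and active.
Fumarate is present, so DulU is active.
With repressor ZorQ bound, *gorW* is not transcribed.
→ *gorW* is OFF in A.
Condition B:
Ornithine is present, so MorS is inactive.
Cu²⁺ is absent, so SibE is inactive.
ppGpp is present, so LutT is active.
No repressor is bound and LutT is active, so *wexK* is transcribed.
So WexK is produced and active.
Required activator MorS is absent, so *zorQ* is not transcribed.
So ZorQ is not produced.
Fumarate is absent, so DulU is inactive.
Required activator DulU is absent, so *gorW* is not transcribed.
→ *gorW* is OFF in B.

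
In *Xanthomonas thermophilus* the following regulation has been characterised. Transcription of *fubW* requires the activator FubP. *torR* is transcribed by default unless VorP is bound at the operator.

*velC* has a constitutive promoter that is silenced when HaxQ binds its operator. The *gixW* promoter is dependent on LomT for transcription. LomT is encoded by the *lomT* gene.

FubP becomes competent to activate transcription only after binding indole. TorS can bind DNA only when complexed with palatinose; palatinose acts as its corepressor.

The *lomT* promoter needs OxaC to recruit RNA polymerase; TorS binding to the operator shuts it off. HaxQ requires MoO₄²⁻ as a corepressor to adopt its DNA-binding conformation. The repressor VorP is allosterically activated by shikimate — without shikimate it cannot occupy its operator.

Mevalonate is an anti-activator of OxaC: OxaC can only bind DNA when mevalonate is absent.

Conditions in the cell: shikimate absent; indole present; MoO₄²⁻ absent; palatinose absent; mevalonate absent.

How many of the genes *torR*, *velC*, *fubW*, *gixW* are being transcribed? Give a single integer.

Shikimate is absent, so VorP is inactive.
With no repressor bound, *torR* is transcribed.
→ *torR* is ON.
MoO₄²⁻ is absent, so HaxQ is inactive.
With no repressor bound, *velC* is transcribed.
→ *velC* is ON.
Indole is present, so FubP is active.
No repressor is bound and FubP is active, so *fubW* is transcribed.
→ *fubW* is ON.
Mevalonate is absent, so OxaC is active.
Palatinose is absent, so TorS is inactive.
No repressor is bound and OxaC is active, so *lomT* is transcribed.
So LomT is produced and active.
No repressor is bound and LomT is active, so *gixW* is transcribed.
→ *gixW* is ON.
4 of the 4 genes are transcribed.

4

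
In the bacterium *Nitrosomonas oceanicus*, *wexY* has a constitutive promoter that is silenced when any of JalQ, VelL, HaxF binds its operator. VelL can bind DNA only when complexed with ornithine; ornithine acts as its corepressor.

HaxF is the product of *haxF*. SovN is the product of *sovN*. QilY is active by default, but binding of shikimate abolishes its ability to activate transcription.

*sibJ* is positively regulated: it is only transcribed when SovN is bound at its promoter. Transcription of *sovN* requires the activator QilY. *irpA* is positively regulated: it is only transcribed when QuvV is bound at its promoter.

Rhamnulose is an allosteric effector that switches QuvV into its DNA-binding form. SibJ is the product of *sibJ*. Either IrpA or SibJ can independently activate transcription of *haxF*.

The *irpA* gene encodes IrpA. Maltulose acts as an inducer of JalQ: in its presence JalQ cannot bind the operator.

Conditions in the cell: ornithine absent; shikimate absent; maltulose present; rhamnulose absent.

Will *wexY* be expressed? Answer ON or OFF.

OFF

Maltulose is present, so JalQ is inactive.
Ornithine is absent, so VelL is inactive.
Rhamnulose is absent, so QuvV is inactive.
Required activator QuvV is absent, so *irpA* is not transcribed.
So IrpA is not produced.
Shikimate is absent, so QilY is active.
No repressor is bound and QilY is active, so *sovN* is transcribed.
So SovN is produced and active.
No repressor is bound and SovN is active, so *sibJ* is transcribed.
So SibJ is produced and active.
Activator SibJ is present, so *haxF* is transcribed.
So HaxF is produced and active.
With repressor HaxF bound, *wexY* is not transcribed.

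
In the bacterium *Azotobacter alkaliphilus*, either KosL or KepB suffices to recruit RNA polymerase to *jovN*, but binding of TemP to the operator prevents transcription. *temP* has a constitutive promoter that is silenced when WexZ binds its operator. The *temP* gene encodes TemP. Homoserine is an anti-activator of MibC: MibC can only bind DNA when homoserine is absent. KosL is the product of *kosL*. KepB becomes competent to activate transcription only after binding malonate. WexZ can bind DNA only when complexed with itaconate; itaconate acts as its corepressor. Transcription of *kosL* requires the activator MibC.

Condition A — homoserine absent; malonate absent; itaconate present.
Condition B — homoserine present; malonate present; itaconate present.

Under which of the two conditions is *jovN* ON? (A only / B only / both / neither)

both

Condition A:
Homoserine is absent, so MibC is active.
No repressor is bound and MibC is active, so *kosL* is transcribed.
So KosL is produced and active.
Malonate is absent, so KepB is inactive.
Itaconate is present, so WexZ is active.
With repressor WexZ bound, *temP* is not transcribed.
So TemP is not produced.
Activator KosL is present, so *jovN* is transcribed.
→ *jovN* is ON in A.
Condition B:
Homoserine is present, so MibC is inactive.
Required activator MibC is absent, so *kosL* is not transcribed.
So KosL is not produced.
Malonate is present, so KepB is active.
Itaconate is present, so WexZ is active.
With repressor WexZ bound, *temP* is not transcribed.
So TemP is not produced.
Activator KepB is present, so *jovN* is transcribed.
→ *jovN* is ON in B.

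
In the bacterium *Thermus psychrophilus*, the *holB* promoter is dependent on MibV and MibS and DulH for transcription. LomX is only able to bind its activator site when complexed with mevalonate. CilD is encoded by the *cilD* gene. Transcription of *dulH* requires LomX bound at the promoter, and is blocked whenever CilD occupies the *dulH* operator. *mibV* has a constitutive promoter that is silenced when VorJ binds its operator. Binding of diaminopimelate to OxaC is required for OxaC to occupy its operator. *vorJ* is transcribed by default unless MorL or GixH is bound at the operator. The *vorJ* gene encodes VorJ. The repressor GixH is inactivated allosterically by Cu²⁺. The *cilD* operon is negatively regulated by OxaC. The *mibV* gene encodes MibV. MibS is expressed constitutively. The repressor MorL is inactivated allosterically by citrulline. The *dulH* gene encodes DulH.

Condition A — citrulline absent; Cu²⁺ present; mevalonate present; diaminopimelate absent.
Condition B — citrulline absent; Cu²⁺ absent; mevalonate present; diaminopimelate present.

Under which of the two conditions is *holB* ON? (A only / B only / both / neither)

Condition A:
Citrulline is absent, so MorL is active.
Cu²⁺ is present, so GixH is inactive.
With repressor MorL bound, *vorJ* is not transcribed.
So VorJ is not produced.
With no repressor bound, *mibV* is transcribed.
So MibV is produced and active.
MibS is produced constitutively and is active.
Mevalonate is present, so LomX is active.
Diaminopimelate is absent, so OxaC is inactive.
With no repressor bound, *cilD* is transcribed.
So CilD is produced and active.
With repressor CilD bound, *dulH* is not transcribed.
So DulH is not produced.
Required activator DulH is absent, so *holB* is not transcribed.
→ *holB* is OFF in A.
Condition B:
Citrulline is absent, so MorL is active.
Cu²⁺ is absent, so GixH is active.
With repressor MorL bound, *vorJ* is not transcribed.
So VorJ is not produced.
With no repressor bound, *mibV* is transcribed.
So MibV is produced and active.
MibS is produced constitutively and is active.
Mevalonate is present, so LomX is active.
Diaminopimelate is present, so OxaC is active.
With repressor OxaC bound, *cilD* is not transcribed.
So CilD is not produced.
No repressor is bound and LomX is active, so *dulH* is transcribed.
So DulH is produced and active.
No repressor is bound and MibV and MibS and DulH are active, so *holB* is transcribed.
→ *holB* is ON in B.

B only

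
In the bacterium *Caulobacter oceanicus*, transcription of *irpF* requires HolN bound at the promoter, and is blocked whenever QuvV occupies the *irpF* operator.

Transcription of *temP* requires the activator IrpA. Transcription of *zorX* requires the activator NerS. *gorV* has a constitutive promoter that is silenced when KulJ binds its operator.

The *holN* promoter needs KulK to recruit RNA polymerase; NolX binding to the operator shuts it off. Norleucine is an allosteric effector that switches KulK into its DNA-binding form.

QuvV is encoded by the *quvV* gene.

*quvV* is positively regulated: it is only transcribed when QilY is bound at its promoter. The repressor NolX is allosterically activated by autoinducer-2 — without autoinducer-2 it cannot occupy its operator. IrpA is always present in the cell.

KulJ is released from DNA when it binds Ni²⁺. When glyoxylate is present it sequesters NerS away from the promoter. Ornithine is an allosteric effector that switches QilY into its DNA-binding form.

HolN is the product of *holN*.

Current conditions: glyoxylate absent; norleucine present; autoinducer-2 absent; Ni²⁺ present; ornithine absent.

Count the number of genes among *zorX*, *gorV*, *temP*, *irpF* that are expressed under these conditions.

4

Glyoxylate is absent, so NerS is active.
No repressor is bound and NerS is active, so *zorX* is transcribed.
→ *zorX* is ON.
Ni²⁺ is present, so KulJ is inactive.
With no repressor bound, *gorV* is transcribed.
→ *gorV* is ON.
IrpA is produced constitutively and is active.
No repressor is bound and IrpA is active, so *temP* is transcribed.
→ *temP* is ON.
Ornithine is absent, so QilY is inactive.
Required activator QilY is absent, so *quvV* is not transcribed.
So QuvV is not produced.
Autoinducer-2 is absent, so NolX is inactive.
Norleucine is present, so KulK is active.
No repressor is bound and KulK is active, so *holN* is transcribed.
So HolN is produced and active.
No repressor is bound and HolN is active, so *irpF* is transcribed.
→ *irpF* is ON.
4 of the 4 genes are transcribed.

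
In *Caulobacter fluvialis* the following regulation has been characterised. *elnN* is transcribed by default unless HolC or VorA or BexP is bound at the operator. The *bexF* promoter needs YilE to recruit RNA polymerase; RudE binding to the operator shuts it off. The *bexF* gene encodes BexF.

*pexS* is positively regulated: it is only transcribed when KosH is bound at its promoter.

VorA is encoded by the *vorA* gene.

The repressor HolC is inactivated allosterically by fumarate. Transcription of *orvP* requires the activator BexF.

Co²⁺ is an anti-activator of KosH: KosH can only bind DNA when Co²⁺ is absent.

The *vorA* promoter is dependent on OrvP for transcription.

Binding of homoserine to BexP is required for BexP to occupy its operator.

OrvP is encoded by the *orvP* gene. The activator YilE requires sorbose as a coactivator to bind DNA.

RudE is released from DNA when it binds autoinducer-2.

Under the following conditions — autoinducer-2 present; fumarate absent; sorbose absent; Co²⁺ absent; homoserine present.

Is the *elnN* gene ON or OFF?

Fumarate is absent, so HolC is active.
Sorbose is absent, so YilE is inactive.
Autoinducer-2 is present, so RudE is inactive.
Required activator YilE is absent, so *bexF* is not transcribed.
So BexF is not produced.
Required activator BexF is absent, so *orvP* is not transcribed.
So OrvP is not produced.
Required activator OrvP is absent, so *vorA* is not transcribed.
So VorA is not produced.
Homoserine is present, so BexP is active.
With repressor HolC bound, *elnN* is not transcribed.

OFF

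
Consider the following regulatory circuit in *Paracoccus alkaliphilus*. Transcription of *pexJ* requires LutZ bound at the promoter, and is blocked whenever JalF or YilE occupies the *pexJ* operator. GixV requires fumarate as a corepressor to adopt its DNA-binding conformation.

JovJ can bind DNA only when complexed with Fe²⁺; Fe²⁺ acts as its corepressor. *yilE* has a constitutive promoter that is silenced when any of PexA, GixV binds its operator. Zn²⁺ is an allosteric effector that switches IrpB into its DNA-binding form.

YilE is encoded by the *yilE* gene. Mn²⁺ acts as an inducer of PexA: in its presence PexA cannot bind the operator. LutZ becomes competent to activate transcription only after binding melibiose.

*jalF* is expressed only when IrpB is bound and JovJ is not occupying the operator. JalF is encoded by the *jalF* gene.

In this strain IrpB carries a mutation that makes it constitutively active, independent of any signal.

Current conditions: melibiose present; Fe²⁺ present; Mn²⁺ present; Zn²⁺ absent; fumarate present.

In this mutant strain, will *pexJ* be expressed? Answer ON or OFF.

ON

IrpB is constitutively active in this strain.
Fe²⁺ is present, so JovJ is active.
With repressor JovJ bound, *jalF* is not transcribed.
So JalF is not produced.
Mn²⁺ is present, so PexA is inactive.
Fumarate is present, so GixV is active.
With repressor GixV bound, *yilE* is not transcribed.
So YilE is not produced.
Melibiose is present, so LutZ is active.
No repressor is bound and LutZ is active, so *pexJ* is transcribed.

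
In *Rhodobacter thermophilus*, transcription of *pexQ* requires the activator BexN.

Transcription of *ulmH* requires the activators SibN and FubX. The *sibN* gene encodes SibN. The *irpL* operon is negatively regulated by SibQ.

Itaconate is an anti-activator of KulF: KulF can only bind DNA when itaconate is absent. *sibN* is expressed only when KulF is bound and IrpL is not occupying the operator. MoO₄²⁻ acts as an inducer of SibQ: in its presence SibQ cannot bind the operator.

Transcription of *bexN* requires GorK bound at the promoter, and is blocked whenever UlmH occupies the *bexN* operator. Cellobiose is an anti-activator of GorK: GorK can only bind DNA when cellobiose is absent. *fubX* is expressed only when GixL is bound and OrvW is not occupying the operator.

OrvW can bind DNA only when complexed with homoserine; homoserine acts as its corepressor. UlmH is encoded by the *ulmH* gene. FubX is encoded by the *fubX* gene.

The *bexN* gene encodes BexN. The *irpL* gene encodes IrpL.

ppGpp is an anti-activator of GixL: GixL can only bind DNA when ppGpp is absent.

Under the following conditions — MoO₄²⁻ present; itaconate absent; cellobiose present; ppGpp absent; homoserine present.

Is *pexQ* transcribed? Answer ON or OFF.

OFF

MoO₄²⁻ is present, so SibQ is inactive.
With no repressor bound, *irpL* is transcribed.
So IrpL is produced and active.
Itaconate is absent, so KulF is active.
With repressor IrpL bound, *sibN* is not transcribed.
So SibN is not produced.
Homoserine is present, so OrvW is active.
ppGpp is absent, so GixL is active.
With repressor OrvW bound, *fubX* is not transcribed.
So FubX is not produced.
Required activator SibN is absent, so *ulmH* is not transcribed.
So UlmH is not produced.
Cellobiose is present, so GorK is inactive.
Required activator GorK is absent, so *bexN* is not transcribed.
So BexN is not produced.
Required activator BexN is absent, so *pexQ* is not transcribed.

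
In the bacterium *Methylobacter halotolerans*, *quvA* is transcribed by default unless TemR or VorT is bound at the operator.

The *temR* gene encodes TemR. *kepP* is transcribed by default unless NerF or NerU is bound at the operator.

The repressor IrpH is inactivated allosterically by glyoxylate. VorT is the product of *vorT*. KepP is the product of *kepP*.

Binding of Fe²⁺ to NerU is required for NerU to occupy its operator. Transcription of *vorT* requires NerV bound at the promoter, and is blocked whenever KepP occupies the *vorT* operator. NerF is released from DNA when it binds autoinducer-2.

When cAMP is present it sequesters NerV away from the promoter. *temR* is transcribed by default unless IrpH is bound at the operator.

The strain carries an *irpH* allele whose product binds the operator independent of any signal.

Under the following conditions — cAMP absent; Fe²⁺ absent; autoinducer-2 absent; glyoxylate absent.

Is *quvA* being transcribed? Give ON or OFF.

IrpH is constitutively active in this strain.
With repressor IrpH bound, *temR* is not transcribed.
So TemR is not produced.
cAMP is absent, so NerV is active.
Autoinducer-2 is absent, so NerF is active.
Fe²⁺ is absent, so NerU is inactive.
With repressor NerF bound, *kepP* is not transcribed.
So KepP is not produced.
No repressor is bound and NerV is active, so *vorT* is transcribed.
So VorT is produced and active.
With repressor VorT bound, *quvA* is not transcribed.

OFF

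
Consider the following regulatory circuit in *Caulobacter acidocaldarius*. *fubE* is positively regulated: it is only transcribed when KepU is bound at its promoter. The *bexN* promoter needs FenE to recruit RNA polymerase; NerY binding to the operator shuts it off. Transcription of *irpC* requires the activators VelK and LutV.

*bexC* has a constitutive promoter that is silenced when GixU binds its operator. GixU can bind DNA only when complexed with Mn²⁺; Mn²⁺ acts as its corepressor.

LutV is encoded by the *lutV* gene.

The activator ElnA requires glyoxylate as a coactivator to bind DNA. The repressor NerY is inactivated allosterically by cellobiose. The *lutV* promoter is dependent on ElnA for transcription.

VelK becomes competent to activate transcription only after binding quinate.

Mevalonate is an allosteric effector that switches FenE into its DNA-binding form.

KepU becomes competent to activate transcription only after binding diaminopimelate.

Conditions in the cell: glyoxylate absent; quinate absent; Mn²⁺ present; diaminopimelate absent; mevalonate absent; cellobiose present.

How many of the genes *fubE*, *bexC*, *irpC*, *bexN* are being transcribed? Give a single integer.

0

Diaminopimelate is absent, so KepU is inactive.
Required activator KepU is absent, so *fubE* is not transcribed.
→ *fubE* is OFF.
Mn²⁺ is present, so GixU is active.
With repressor GixU bound, *bexC* is not transcribed.
→ *bexC* is OFF.
Quinate is absent, so VelK is inactive.
Glyoxylate is absent, so ElnA is inactive.
Required activator ElnA is absent, so *lutV* is not transcribed.
So LutV is not produced.
Required activator VelK is absent, so *irpC* is not transcribed.
→ *irpC* is OFF.
Mevalonate is absent, so FenE is inactive.
Cellobiose is present, so NerY is inactive.
Required activator FenE is absent, so *bexN* is not transcribed.
→ *bexN* is OFF.
0 of the 4 genes are transcribed.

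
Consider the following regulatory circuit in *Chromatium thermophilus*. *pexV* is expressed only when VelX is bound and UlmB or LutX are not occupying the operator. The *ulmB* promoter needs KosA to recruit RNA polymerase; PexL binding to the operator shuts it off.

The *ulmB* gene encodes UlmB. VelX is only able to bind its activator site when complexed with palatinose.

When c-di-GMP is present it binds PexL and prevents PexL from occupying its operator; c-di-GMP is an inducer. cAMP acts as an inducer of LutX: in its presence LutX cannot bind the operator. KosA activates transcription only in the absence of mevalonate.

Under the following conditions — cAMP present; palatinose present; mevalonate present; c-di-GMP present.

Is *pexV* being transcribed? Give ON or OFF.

ON

Mevalonate is present, so KosA is inactive.
c-di-GMP is present, so PexL is inactive.
Required activator KosA is absent, so *ulmB* is not transcribed.
So UlmB is not produced.
cAMP is present, so LutX is inactive.
Palatinose is present, so VelX is active.
No repressor is bound and VelX is active, so *pexV* is transcribed.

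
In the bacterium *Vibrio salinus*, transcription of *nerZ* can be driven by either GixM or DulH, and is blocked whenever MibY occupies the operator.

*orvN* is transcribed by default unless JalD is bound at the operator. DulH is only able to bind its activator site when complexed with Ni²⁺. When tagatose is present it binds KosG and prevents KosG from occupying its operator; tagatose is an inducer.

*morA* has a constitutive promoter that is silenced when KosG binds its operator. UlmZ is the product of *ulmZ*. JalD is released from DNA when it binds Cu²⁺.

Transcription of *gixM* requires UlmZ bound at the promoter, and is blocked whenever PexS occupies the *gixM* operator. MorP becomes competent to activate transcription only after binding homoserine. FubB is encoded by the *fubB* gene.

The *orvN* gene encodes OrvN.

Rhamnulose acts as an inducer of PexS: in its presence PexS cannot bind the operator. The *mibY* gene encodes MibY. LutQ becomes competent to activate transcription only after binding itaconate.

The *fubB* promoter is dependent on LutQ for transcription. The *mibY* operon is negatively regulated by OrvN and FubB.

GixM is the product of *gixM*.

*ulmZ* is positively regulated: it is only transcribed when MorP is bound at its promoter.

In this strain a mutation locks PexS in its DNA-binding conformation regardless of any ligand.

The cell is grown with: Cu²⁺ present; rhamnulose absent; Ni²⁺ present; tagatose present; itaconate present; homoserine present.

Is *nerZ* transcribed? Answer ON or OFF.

Homoserine is present, so MorP is active.
No repressor is bound and MorP is active, so *ulmZ* is transcribed.
So UlmZ is produced and active.
PexS is constitutively active in this strain.
With repressor PexS bound, *gixM* is not transcribed.
So GixM is not produced.
Cu²⁺ is present, so JalD is inactive.
With no repressor bound, *orvN* is transcribed.
So OrvN is produced and active.
Itaconate is present, so LutQ is active.
No repressor is bound and LutQ is active, so *fubB* is transcribed.
So FubB is produced and active.
With repressor OrvN bound, *mibY* is not transcribed.
So MibY is not produced.
Ni²⁺ is present, so DulH is active.
Activator DulH is present, so *nerZ* is transcribed.

ON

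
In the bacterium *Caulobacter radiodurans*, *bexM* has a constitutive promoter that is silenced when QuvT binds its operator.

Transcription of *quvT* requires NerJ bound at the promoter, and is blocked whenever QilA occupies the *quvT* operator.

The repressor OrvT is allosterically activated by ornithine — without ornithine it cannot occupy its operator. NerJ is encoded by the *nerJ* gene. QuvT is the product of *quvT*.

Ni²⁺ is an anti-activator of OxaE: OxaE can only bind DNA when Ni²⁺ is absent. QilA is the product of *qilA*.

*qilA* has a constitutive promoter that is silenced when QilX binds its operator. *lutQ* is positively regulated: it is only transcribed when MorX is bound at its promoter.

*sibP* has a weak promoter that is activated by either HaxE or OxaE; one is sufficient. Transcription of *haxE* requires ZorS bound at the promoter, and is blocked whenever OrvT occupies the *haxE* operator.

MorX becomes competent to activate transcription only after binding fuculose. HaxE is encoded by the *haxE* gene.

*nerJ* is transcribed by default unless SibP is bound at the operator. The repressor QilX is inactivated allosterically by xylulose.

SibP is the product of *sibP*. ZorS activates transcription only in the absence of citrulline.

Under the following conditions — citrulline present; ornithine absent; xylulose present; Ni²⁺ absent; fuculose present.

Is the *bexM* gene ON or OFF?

Citrulline is present, so ZorS is inactive.
Ornithine is absent, so OrvT is inactive.
Required activator ZorS is absent, so *haxE* is not transcribed.
So HaxE is not produced.
Ni²⁺ is absent, so OxaE is active.
Activator OxaE is present, so *sibP* is transcribed.
So SibP is produced and active.
With repressor SibP bound, *nerJ* is not transcribed.
So NerJ is not produced.
Xylulose is present, so QilX is inactive.
With no repressor bound, *qilA* is transcribed.
So QilA is produced and active.
With repressor QilA bound, *quvT* is not transcribed.
So QuvT is not produced.
With no repressor bound, *bexM* is transcribed.

ON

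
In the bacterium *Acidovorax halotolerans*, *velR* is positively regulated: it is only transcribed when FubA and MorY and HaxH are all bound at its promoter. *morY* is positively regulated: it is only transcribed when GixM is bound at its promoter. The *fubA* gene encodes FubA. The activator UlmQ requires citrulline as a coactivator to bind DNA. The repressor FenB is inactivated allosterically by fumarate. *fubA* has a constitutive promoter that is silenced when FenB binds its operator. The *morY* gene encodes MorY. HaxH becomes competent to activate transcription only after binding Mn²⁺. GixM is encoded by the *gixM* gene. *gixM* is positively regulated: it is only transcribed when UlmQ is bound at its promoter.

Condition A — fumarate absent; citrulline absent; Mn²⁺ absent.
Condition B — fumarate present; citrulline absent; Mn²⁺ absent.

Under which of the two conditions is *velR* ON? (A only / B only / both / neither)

neither

Condition A:
Fumarate is absent, so FenB is active.
With repressor FenB bound, *fubA* is not transcribed.
So FubA is not produced.
Citrulline is absent, so UlmQ is inactive.
Required activator UlmQ is absent, so *gixM* is not transcribed.
So GixM is not produced.
Required activator GixM is absent, so *morY* is not transcribed.
So MorY is not produced.
Mn²⁺ is absent, so HaxH is inactive.
Required activator FubA is absent, so *velR* is not transcribed.
→ *velR* is OFF in A.
Condition B:
Fumarate is present, so FenB is inactive.
With no repressor bound, *fubA* is transcribed.
So FubA is produced and active.
Citrulline is absent, so UlmQ is inactive.
Required activator UlmQ is absent, so *gixM* is not transcribed.
So GixM is not produced.
Required activator GixM is absent, so *morY* is not transcribed.
So MorY is not produced.
Mn²⁺ is absent, so HaxH is inactive.
Required activator MorY is absent, so *velR* is not transcribed.
→ *velR* is OFF in B.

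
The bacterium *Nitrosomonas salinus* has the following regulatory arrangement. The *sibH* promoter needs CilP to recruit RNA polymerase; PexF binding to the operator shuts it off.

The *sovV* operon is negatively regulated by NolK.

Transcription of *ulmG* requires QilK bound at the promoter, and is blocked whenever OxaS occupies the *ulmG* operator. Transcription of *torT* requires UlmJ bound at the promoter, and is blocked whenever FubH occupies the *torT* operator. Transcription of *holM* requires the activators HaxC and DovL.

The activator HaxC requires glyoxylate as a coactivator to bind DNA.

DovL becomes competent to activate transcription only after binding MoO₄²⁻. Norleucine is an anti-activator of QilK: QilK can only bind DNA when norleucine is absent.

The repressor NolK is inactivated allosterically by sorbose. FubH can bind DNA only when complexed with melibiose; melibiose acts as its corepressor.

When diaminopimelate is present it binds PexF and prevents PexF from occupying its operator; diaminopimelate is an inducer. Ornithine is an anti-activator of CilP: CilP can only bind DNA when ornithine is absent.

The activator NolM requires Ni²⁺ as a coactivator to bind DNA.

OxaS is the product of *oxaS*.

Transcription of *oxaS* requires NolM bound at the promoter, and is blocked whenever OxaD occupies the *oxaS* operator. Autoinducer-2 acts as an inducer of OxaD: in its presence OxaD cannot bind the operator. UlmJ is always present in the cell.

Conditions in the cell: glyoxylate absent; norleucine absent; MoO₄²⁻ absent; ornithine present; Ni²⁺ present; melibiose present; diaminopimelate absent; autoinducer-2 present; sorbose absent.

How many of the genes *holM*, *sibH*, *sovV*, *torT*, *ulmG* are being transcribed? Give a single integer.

Glyoxylate is absent, so HaxC is inactive.
MoO₄²⁻ is absent, so DovL is inactive.
Required activator HaxC is absent, so *holM* is not transcribed.
→ *holM* is OFF.
Diaminopimelate is absent, so PexF is active.
Ornithine is present, so CilP is inactive.
With repressor PexF bound, *sibH* is not transcribed.
→ *sibH* is OFF.
Sorbose is absent, so NolK is active.
With repressor NolK bound, *sovV* is not transcribed.
→ *sovV* is OFF.
Melibiose is present, so FubH is active.
UlmJ is produced constitutively and is active.
With repressor FubH bound, *torT* is not transcribed.
→ *torT* is OFF.
Norleucine is absent, so QilK is active.
Autoinducer-2 is present, so OxaD is inactive.
Ni²⁺ is present, so NolM is active.
No repressor is bound and NolM is active, so *oxaS* is transcribed.
So OxaS is produced and active.
With repressor OxaS bound, *ulmG* is not transcribed.
→ *ulmG* is OFF.
0 of the 5 genes are transcribed.

0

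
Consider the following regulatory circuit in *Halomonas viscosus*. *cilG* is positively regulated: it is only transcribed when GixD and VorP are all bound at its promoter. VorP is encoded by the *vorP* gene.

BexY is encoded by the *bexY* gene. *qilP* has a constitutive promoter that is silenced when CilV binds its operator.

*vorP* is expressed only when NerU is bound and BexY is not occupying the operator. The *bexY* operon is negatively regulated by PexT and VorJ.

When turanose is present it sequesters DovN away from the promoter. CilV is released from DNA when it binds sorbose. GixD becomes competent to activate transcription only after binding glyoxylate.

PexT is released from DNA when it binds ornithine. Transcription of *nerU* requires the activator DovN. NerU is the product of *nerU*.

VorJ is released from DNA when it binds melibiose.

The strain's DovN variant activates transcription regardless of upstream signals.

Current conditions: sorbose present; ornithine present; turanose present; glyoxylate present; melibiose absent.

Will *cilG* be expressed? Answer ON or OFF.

Glyoxylate is present, so GixD is active.
Ornithine is present, so PexT is inactive.
Melibiose is absent, so VorJ is active.
With repressor VorJ bound, *bexY* is not transcribed.
So BexY is not produced.
DovN is constitutively active in this strain.
No repressor is bound and DovN is active, so *nerU* is transcribed.
So NerU is produced and active.
No repressor is bound and NerU is active, so *vorP* is transcribed.
So VorP is produced and active.
No repressor is bound and GixD and VorP are active, so *cilG* is transcribed.

ON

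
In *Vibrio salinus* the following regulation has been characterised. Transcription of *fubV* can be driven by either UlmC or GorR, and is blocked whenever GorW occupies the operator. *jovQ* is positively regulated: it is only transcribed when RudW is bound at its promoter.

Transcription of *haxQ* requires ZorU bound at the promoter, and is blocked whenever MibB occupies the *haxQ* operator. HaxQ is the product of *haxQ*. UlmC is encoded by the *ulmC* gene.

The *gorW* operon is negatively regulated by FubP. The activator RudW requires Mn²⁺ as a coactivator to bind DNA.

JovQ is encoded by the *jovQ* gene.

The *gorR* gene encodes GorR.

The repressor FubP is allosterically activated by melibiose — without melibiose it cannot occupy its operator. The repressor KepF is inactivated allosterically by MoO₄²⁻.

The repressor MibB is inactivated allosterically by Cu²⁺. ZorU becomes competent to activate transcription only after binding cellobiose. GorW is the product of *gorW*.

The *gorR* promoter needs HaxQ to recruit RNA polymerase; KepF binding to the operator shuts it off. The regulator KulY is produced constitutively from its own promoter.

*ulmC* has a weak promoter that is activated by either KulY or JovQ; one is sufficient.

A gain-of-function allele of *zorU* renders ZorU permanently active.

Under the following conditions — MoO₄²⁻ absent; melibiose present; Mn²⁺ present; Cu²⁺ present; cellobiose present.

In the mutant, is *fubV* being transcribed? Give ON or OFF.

ON

KulY is produced constitutively and is active.
Mn²⁺ is present, so RudW is active.
No repressor is bound and RudW is active, so *jovQ* is transcribed.
So JovQ is produced and active.
Activator KulY is present, so *ulmC* is transcribed.
So UlmC is produced and active.
MoO₄²⁻ is absent, so KepF is active.
Cu²⁺ is present, so MibB is inactive.
ZorU is constitutively active in this strain.
No repressor is bound and ZorU is active, so *haxQ* is transcribed.
So HaxQ is produced and active.
With repressor KepF bound, *gorR* is not transcribed.
So GorR is not produced.
Melibiose is present, so FubP is active.
With repressor FubP bound, *gorW* is not transcribed.
So GorW is not produced.
Activator UlmC is present, so *fubV* is transcribed.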